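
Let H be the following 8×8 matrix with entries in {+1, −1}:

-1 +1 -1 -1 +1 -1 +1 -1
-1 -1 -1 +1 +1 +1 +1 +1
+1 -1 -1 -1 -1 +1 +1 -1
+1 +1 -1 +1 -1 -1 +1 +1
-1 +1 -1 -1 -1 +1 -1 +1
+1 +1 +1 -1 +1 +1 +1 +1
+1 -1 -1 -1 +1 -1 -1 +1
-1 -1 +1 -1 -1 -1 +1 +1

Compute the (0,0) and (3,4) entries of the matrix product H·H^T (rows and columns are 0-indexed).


Row 0 of H: [-1, 1, -1, -1, 1, -1, 1, -1].
Row 3 of H: [1, 1, -1, 1, -1, -1, 1, 1].
Row 4 of H: [-1, 1, -1, -1, -1, 1, -1, 1].
(H·H^T)[0][0] = Σ_j H[0][j]·H[0][j] = (-1)² + (1)² + (-1)² + (-1)² + (1)² + (-1)² + (1)² + (-1)² = 1 + 1 + 1 + 1 + 1 + 1 + 1 + 1 = 8.
(H·H^T)[3][4] = Σ_j H[3][j]·H[4][j] = (1)·(-1) + (1)·(1) + (-1)·(-1) + (1)·(-1) + (-1)·(-1) + (-1)·(1) + (1)·(-1) + (1)·(1) = -1 + 1 + 1 + -1 + 1 + -1 + -1 + 1 = 0.
So rows 3 and 4 are orthogonal; the diagonal entry equals n = 8.

(0,0) entry = 8; (3,4) entry = 0.


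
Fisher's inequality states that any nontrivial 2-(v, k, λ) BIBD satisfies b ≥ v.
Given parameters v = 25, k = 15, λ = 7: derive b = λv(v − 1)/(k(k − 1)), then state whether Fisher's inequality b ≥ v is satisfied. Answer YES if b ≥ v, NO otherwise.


b = λv(v − 1)/(k(k − 1)) = 7·25·24/(15·14) = 4200/210 = 20.
Compare with v = 25: b < v, so Fisher's inequality fails.

NO


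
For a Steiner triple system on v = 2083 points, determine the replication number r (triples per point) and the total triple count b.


An STS(v) is a 2-(v, 3, 1) BIBD: block size k = 3, λ = 1.
Replication: r(k − 1) = λ(v − 1) ⇒ r·2 = 2083 − 1 = 2082 ⇒ r = 1041.
Block count: b = v(v − 1)/6 = 2083·2082/6 = 4336806/6 = 722801.
(Check via bk = vr: 722801·3 = 2168403 = 2083·1041 = 2168403 ✓.)

r = 1041, b = 722801.


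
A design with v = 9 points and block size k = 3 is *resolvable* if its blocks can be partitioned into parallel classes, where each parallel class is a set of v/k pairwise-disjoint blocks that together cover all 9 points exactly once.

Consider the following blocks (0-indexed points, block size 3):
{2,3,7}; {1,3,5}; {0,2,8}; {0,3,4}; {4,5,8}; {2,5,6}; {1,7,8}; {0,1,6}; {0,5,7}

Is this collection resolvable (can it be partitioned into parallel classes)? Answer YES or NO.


v = 9, block size k = 3, number of blocks = 9.
For resolvability, blocks must partition into parallel classes of size v/k = 3.
Total blocks must therefore be a multiple of 3: 9 = 3·3 + 0 ⇒ divisible ✓.
Consider block {1,3,5}. The only other block(s) in the collection disjoint from it are {0,2,8} — just 1 block(s). Any parallel class containing {1,3,5} would need 2 other blocks each disjoint from it, so no parallel class of size 3 can contain {1,3,5}.
Since every block must belong to some parallel class in a resolution, the collection cannot be partitioned into parallel classes.
Resolvable? NO.

NO


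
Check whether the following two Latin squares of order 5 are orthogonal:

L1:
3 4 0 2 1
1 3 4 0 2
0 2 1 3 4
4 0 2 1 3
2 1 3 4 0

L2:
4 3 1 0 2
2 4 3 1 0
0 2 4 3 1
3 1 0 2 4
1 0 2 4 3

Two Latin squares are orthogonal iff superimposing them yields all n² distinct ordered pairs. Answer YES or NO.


Form the n² = 25 superimposed pairs (L1[i][j], L2[i][j]), row by row (rows and columns indexed from 0):
row 0: (3,4) (4,3) (0,1) (2,0) (1,2)
row 1: (1,2) (3,4) (4,3) (0,1) (2,0)
row 2: (0,0) (2,2) (1,4) (3,3) (4,1)
row 3: (4,3) (0,1) (2,0) (1,2) (3,4)
row 4: (2,1) (1,0) (3,2) (4,4) (0,3)
Orthogonality requires all 25 pairs distinct.
But the pair (1,2) repeats: cell (0,4) has L1 = 1, L2 = 2, and cell (1,0) has L1 = 1, L2 = 2.
A repeated pair means some other pair never occurs (only 15 distinct pairs out of 25), so the squares are not orthogonal.
Conclusion: NO.

NO


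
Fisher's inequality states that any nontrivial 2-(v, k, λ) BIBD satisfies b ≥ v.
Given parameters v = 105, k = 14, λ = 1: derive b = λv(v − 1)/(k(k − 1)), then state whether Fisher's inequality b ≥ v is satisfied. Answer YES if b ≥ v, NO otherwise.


b = λv(v − 1)/(k(k − 1)) = 1·105·104/(14·13) = 10920/182 = 60.
Compare with v = 105: b < v, so Fisher's inequality fails.

NO


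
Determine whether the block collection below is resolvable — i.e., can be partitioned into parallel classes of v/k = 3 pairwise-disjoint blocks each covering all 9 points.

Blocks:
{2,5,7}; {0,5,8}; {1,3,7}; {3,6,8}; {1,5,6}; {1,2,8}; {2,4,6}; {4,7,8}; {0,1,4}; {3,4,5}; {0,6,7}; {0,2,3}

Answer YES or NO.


v = 9, block size k = 3, number of blocks = 12.
For resolvability, blocks must partition into parallel classes of size v/k = 3.
Total blocks must therefore be a multiple of 3: 12 = 3·4 + 0 ⇒ divisible ✓.
Greedy packing gives 4 candidate class(es). Each should be a full parallel class (size 3, covers all 9 points).
  Class 1 (3 blocks): {2,5,7}; {3,6,8}; {0,1,4}. Points covered: [0, 1, 2, 3, 4, 5, 6, 7, 8].
  Class 2 (3 blocks): {0,5,8}; {1,3,7}; {2,4,6}. Points covered: [0, 1, 2, 3, 4, 5, 6, 7, 8].
  Class 3 (3 blocks): {1,5,6}; {4,7,8}; {0,2,3}. Points covered: [0, 1, 2, 3, 4, 5, 6, 7, 8].
  Class 4 (3 blocks): {1,2,8}; {3,4,5}; {0,6,7}. Points covered: [0, 1, 2, 3, 4, 5, 6, 7, 8].
All classes full (size 3)? YES. All classes cover every point? YES.
Resolvable? YES.

YES


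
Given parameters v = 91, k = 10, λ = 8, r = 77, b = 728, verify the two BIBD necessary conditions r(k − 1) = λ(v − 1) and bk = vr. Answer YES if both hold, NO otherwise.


Condition (i): r(k − 1) = 77·9 = 693; λ(v − 1) = 8·90 = 720. Match? NO.
Condition (ii): bk = 728·10 = 7280; vr = 91·77 = 7007. Match? NO.
Both conditions hold? NO.

NO


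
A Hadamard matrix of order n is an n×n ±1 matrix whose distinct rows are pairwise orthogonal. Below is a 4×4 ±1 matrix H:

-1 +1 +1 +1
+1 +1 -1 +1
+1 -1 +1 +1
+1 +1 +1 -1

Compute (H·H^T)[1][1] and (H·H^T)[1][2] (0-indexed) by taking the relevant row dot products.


Row 1 of H: [1, 1, -1, 1].
Row 2 of H: [1, -1, 1, 1].
(H·H^T)[1][1] = Σ_j H[1][j]·H[1][j] = (1)² + (1)² + (-1)² + (1)² = 1 + 1 + 1 + 1 = 4.
(H·H^T)[1][2] = Σ_j H[1][j]·H[2][j] = (1)·(1) + (1)·(-1) + (-1)·(1) + (1)·(1) = 1 + -1 + -1 + 1 = 0.
So rows 1 and 2 are orthogonal; the diagonal entry equals n = 4.

(1,1) entry = 4; (1,2) entry = 0.


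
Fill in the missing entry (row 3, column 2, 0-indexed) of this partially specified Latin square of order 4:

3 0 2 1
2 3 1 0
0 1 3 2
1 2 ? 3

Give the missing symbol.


Row 3 contains symbols [1, 2, 3] — missing [0].
Column 2 contains symbols [1, 2, 3] — missing [0].
The missing symbol must appear in both missing sets; intersection = [0].
Therefore the hidden value is 0.

Missing value = 0.


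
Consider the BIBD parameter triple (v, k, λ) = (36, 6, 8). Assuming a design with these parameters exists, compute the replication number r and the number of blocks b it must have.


Any 2-(v, k, λ) BIBD satisfies two necessary conditions:
  (i)  Each point sits in r blocks, and counting incidences through any fixed point gives r(k − 1) = λ(v − 1), so r = λ(v − 1)/(k − 1).
  (ii) Total incidences bk = vr, so b = vr/k.
Step 1: r = λ(v − 1)/(k − 1) = 8·(36 − 1)/(6 − 1) = 8·35/5 = 280/5 = 56.
Step 2: b = vr/k = 36·56/6 = 2016/6 = 336.
Check integrality: r = 56 ∈ Z ✓, b = 336 ∈ Z ✓.
(These identities are necessary conditions: they determine r and b for any design with these parameters, but do not by themselves prove that one exists.)

r = 56, b = 336.


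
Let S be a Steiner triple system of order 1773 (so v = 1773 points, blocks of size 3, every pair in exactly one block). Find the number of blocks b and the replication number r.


An STS(v) is a 2-(v, 3, 1) BIBD: block size k = 3, λ = 1.
Replication: r(k − 1) = λ(v − 1) ⇒ r·2 = 1773 − 1 = 1772 ⇒ r = 886.
Block count: bk = vr ⇒ b·3 = 1773·886 = 1570878 ⇒ b = 523626.
(Check via b = v(v − 1)/6 = 1773·1772/6 = 3141756/6 = 523626.)

r = 886, b = 523626.


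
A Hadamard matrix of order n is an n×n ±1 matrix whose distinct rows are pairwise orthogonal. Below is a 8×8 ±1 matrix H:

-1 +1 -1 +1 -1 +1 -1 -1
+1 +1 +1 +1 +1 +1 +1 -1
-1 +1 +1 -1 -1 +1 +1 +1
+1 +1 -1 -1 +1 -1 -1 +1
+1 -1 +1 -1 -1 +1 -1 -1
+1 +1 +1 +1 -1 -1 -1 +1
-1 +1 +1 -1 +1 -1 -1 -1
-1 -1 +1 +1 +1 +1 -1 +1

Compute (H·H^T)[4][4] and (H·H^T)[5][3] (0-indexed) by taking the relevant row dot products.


Row 3 of H: [1, 1, -1, -1, 1, -1, -1, 1].
Row 4 of H: [1, -1, 1, -1, -1, 1, -1, -1].
Row 5 of H: [1, 1, 1, 1, -1, -1, -1, 1].
(H·H^T)[4][4] = Σ_j H[4][j]·H[4][j] = (1)² + (-1)² + (1)² + (-1)² + (-1)² + (1)² + (-1)² + (-1)² = 1 + 1 + 1 + 1 + 1 + 1 + 1 + 1 = 8.
(H·H^T)[5][3] = Σ_j H[5][j]·H[3][j] = (1)·(1) + (1)·(1) + (1)·(-1) + (1)·(-1) + (-1)·(1) + (-1)·(-1) + (-1)·(-1) + (1)·(1) = 1 + 1 + -1 + -1 + -1 + 1 + 1 + 1 = 2.
Rows 5 and 3 are not orthogonal (dot product = 2 ≠ 0), so H is not a Hadamard matrix.

(4,4) entry = 8; (5,3) entry = 2.


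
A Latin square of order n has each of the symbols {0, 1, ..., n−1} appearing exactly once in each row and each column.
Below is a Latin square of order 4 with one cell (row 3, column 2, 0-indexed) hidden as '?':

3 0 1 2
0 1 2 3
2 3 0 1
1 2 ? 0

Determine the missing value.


Row 3 contains symbols [0, 1, 2] — missing [3].
Column 2 contains symbols [0, 1, 2] — missing [3].
The missing symbol must appear in both missing sets; intersection = [3].
Therefore the hidden value is 3.

Missing value = 3.


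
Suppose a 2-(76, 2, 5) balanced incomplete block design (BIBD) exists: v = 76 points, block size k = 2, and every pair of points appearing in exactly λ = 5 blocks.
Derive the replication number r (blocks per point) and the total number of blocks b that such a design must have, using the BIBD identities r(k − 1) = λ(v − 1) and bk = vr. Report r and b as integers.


Any 2-(v, k, λ) BIBD satisfies two necessary conditions:
  (i)  Each point sits in r blocks, and counting incidences through any fixed point gives r(k − 1) = λ(v − 1), so r = λ(v − 1)/(k − 1).
  (ii) Total incidences bk = vr, so b = vr/k.
Step 1: r = λ(v − 1)/(k − 1) = 5·(76 − 1)/(2 − 1) = 5·75/1 = 375/1 = 375.
Step 2: b = vr/k = 76·375/2 = 28500/2 = 14250.
Check integrality: r = 375 ∈ Z ✓, b = 14250 ∈ Z ✓.
(These identities are necessary conditions: they determine r and b for any design with these parameters, but do not by themselves prove that one exists.)

r = 375, b = 14250.


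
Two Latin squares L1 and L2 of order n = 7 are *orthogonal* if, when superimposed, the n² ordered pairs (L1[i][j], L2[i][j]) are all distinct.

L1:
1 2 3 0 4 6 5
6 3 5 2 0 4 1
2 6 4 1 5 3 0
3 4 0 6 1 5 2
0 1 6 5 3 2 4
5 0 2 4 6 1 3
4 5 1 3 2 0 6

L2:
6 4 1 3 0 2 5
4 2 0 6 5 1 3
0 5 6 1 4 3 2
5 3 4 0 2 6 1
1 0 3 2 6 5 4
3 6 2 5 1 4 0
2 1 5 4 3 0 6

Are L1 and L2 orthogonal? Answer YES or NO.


Form the n² = 49 superimposed pairs (L1[i][j], L2[i][j]), row by row (rows and columns indexed from 0):
row 0: (1,6) (2,4) (3,1) (0,3) (4,0) (6,2) (5,5)
row 1: (6,4) (3,2) (5,0) (2,6) (0,5) (4,1) (1,3)
row 2: (2,0) (6,5) (4,6) (1,1) (5,4) (3,3) (0,2)
row 3: (3,5) (4,3) (0,4) (6,0) (1,2) (5,6) (2,1)
row 4: (0,1) (1,0) (6,3) (5,2) (3,6) (2,5) (4,4)
row 5: (5,3) (0,6) (2,2) (4,5) (6,1) (1,4) (3,0)
row 6: (4,2) (5,1) (1,5) (3,4) (2,3) (0,0) (6,6)
Orthogonality requires all 49 pairs distinct.
Check by first coordinate: for each symbol s of L1, list the L2 entries in the n cells where L1 = s; they must all differ.
  L1 = 0: L2 entries (in reading order) 3, 5, 2, 4, 1, 6, 0 — all 7 distinct ✓
  L1 = 1: L2 entries (in reading order) 6, 3, 1, 2, 0, 4, 5 — all 7 distinct ✓
  L1 = 2: L2 entries (in reading order) 4, 6, 0, 1, 5, 2, 3 — all 7 distinct ✓
  L1 = 3: L2 entries (in reading order) 1, 2, 3, 5, 6, 0, 4 — all 7 distinct ✓
  L1 = 4: L2 entries (in reading order) 0, 1, 6, 3, 4, 5, 2 — all 7 distinct ✓
  L1 = 5: L2 entries (in reading order) 5, 0, 4, 6, 2, 3, 1 — all 7 distinct ✓
  L1 = 6: L2 entries (in reading order) 2, 4, 5, 0, 3, 1, 6 — all 7 distinct ✓
Every symbol of L1 meets every symbol of L2 exactly once, so all 49 pairs are distinct (49 of 49).
Conclusion: YES.

YES


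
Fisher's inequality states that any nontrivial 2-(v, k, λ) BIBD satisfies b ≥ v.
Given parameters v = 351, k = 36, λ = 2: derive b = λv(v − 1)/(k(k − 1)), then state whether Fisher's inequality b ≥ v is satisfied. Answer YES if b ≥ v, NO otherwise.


b = λv(v − 1)/(k(k − 1)) = 2·351·350/(36·35) = 245700/1260 = 195.
Compare with v = 351: b < v, so Fisher's inequality fails.

NO


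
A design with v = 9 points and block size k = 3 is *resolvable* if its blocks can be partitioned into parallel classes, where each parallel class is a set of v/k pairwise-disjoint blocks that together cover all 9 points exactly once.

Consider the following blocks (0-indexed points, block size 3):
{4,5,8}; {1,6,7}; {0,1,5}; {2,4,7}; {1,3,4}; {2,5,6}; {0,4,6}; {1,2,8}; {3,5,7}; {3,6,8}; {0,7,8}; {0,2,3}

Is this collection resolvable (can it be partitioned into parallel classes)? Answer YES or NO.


v = 9, block size k = 3, number of blocks = 12.
For resolvability, blocks must partition into parallel classes of size v/k = 3.
Total blocks must therefore be a multiple of 3: 12 = 3·4 + 0 ⇒ divisible ✓.
Greedy packing gives 4 candidate class(es). Each should be a full parallel class (size 3, covers all 9 points).
  Class 1 (3 blocks): {4,5,8}; {1,6,7}; {0,2,3}. Points covered: [0, 1, 2, 3, 4, 5, 6, 7, 8].
  Class 2 (3 blocks): {0,1,5}; {2,4,7}; {3,6,8}. Points covered: [0, 1, 2, 3, 4, 5, 6, 7, 8].
  Class 3 (3 blocks): {1,3,4}; {2,5,6}; {0,7,8}. Points covered: [0, 1, 2, 3, 4, 5, 6, 7, 8].
  Class 4 (3 blocks): {0,4,6}; {1,2,8}; {3,5,7}. Points covered: [0, 1, 2, 3, 4, 5, 6, 7, 8].
All classes full (size 3)? YES. All classes cover every point? YES.
Resolvable? YES.

YES


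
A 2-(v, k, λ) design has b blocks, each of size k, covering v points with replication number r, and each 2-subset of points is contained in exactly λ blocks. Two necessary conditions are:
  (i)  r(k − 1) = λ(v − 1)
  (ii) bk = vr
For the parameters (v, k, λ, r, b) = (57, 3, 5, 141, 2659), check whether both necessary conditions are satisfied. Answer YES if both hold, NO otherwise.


Condition (i): r(k − 1) = 141·2 = 282; λ(v − 1) = 5·56 = 280. Match? NO.
Condition (ii): bk = 2659·3 = 7977; vr = 57·141 = 8037. Match? NO.
Both conditions hold? NO.

NO


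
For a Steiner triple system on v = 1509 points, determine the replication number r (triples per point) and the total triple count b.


An STS(v) is a 2-(v, 3, 1) BIBD: block size k = 3, λ = 1.
Replication: r(k − 1) = λ(v − 1) ⇒ r·2 = 1509 − 1 = 1508 ⇒ r = 754.
Block count: bk = vr ⇒ b·3 = 1509·754 = 1137786 ⇒ b = 379262.
(Check via b = v(v − 1)/6 = 1509·1508/6 = 2275572/6 = 379262.)

r = 754, b = 379262.


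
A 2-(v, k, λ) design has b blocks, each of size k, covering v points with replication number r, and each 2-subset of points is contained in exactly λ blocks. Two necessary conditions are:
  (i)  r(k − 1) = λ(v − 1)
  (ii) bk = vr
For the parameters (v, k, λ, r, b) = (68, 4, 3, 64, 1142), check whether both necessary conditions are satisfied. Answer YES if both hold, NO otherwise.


Condition (i): r(k − 1) = 64·3 = 192; λ(v − 1) = 3·67 = 201. Match? NO.
Condition (ii): bk = 1142·4 = 4568; vr = 68·64 = 4352. Match? NO.
Both conditions hold? NO.

NO


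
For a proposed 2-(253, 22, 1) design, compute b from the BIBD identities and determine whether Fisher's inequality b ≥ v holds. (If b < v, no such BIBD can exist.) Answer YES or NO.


r = λ(v − 1)/(k − 1) = 1·252/21 = 12.
b = vr/k = 253·12/22 = 138.
Fisher's inequality: b ≥ v ⇔ 138 ≥ 253? NO.

NO


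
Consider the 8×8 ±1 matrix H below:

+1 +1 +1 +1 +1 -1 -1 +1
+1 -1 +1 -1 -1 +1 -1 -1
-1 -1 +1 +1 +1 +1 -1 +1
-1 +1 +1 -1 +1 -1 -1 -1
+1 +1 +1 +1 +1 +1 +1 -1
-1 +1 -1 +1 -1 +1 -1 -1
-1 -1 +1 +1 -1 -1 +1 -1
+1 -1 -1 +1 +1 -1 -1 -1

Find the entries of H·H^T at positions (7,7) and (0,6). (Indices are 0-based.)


Row 0 of H: [1, 1, 1, 1, 1, -1, -1, 1].
Row 6 of H: [-1, -1, 1, 1, -1, -1, 1, -1].
Row 7 of H: [1, -1, -1, 1, 1, -1, -1, -1].
(H·H^T)[7][7] = Σ_j H[7][j]·H[7][j] = (1)² + (-1)² + (-1)² + (1)² + (1)² + (-1)² + (-1)² + (-1)² = 1 + 1 + 1 + 1 + 1 + 1 + 1 + 1 = 8.
(H·H^T)[0][6] = Σ_j H[0][j]·H[6][j] = (1)·(-1) + (1)·(-1) + (1)·(1) + (1)·(1) + (1)·(-1) + (-1)·(-1) + (-1)·(1) + (1)·(-1) = -1 + -1 + 1 + 1 + -1 + 1 + -1 + -1 = -2.
Rows 0 and 6 are not orthogonal (dot product = -2 ≠ 0), so H is not a Hadamard matrix.

(7,7) entry = 8; (0,6) entry = -2.


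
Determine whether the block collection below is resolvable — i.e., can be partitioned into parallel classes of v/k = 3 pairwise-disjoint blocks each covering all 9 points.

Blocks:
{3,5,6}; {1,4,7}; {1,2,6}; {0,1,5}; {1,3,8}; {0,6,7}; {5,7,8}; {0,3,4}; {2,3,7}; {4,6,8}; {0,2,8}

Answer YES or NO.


v = 9, block size k = 3, number of blocks = 11.
For resolvability, blocks must partition into parallel classes of size v/k = 3.
Total blocks must therefore be a multiple of 3: 11 = 3·3 + 2 ⇒ not divisible ✗.
Resolvable? NO.

NO


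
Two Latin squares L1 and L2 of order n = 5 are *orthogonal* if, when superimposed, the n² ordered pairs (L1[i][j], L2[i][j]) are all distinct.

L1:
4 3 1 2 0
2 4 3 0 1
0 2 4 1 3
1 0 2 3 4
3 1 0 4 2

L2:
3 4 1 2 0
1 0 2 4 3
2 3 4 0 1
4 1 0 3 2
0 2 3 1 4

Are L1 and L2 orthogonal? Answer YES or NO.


Form the n² = 25 superimposed pairs (L1[i][j], L2[i][j]), row by row (rows and columns indexed from 0):
row 0: (4,3) (3,4) (1,1) (2,2) (0,0)
row 1: (2,1) (4,0) (3,2) (0,4) (1,3)
row 2: (0,2) (2,3) (4,4) (1,0) (3,1)
row 3: (1,4) (0,1) (2,0) (3,3) (4,2)
row 4: (3,0) (1,2) (0,3) (4,1) (2,4)
Orthogonality requires all 25 pairs distinct.
Check by first coordinate: for each symbol s of L1, list the L2 entries in the n cells where L1 = s; they must all differ.
  L1 = 0: L2 entries (in reading order) 0, 4, 2, 1, 3 — all 5 distinct ✓
  L1 = 1: L2 entries (in reading order) 1, 3, 0, 4, 2 — all 5 distinct ✓
  L1 = 2: L2 entries (in reading order) 2, 1, 3, 0, 4 — all 5 distinct ✓
  L1 = 3: L2 entries (in reading order) 4, 2, 1, 3, 0 — all 5 distinct ✓
  L1 = 4: L2 entries (in reading order) 3, 0, 4, 2, 1 — all 5 distinct ✓
Every symbol of L1 meets every symbol of L2 exactly once, so all 25 pairs are distinct (25 of 25).
Conclusion: YES.

YES


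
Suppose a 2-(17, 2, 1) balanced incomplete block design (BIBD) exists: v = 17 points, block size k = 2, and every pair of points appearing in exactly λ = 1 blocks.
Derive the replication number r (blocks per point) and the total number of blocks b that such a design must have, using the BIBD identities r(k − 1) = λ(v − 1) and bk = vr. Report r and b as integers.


Any 2-(v, k, λ) BIBD satisfies two necessary conditions:
  (i)  Each point sits in r blocks, and counting incidences through any fixed point gives r(k − 1) = λ(v − 1), so r = λ(v − 1)/(k − 1).
  (ii) Total incidences bk = vr, so b = vr/k.
Step 1: r = λ(v − 1)/(k − 1) = 1·(17 − 1)/(2 − 1) = 1·16/1 = 16/1 = 16.
Step 2: b = vr/k = 17·16/2 = 272/2 = 136.
Check integrality: r = 16 ∈ Z ✓, b = 136 ∈ Z ✓.
(These identities are necessary conditions: they determine r and b for any design with these parameters, but do not by themselves prove that one exists.)

r = 16, b = 136.


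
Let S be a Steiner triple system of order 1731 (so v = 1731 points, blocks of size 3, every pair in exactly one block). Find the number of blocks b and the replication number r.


An STS(v) is a 2-(v, 3, 1) BIBD: block size k = 3, λ = 1.
Replication: r(k − 1) = λ(v − 1) ⇒ r·2 = 1731 − 1 = 1730 ⇒ r = 865.
Block count: b = v(v − 1)/6 = 1731·1730/6 = 2994630/6 = 499105.

r = 865, b = 499105.


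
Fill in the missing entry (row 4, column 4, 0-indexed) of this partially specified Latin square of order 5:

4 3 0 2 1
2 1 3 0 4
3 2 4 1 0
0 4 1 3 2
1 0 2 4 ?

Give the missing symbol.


Row 4 contains symbols [0, 1, 2, 4] — missing [3].
Column 4 contains symbols [0, 1, 2, 4] — missing [3].
The missing symbol must appear in both missing sets; intersection = [3].
Therefore the hidden value is 3.

Missing value = 3.


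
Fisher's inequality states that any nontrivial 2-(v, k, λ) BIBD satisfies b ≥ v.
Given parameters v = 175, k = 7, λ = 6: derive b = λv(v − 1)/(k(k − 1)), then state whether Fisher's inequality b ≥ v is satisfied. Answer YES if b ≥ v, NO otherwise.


b = λv(v − 1)/(k(k − 1)) = 6·175·174/(7·6) = 182700/42 = 4350.
Compare with v = 175: b ≥ v, so Fisher's inequality holds.

YES


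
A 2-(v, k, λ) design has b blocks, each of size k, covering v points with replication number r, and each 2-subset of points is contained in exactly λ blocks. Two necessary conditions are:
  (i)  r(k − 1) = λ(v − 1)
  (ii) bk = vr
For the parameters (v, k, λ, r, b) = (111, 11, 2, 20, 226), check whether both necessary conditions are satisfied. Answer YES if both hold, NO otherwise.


Condition (i): r(k − 1) = 20·10 = 200; λ(v − 1) = 2·110 = 220. Match? NO.
Condition (ii): bk = 226·11 = 2486; vr = 111·20 = 2220. Match? NO.
Both conditions hold? NO.

NO


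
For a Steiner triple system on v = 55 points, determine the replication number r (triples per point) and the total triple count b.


An STS(v) is a 2-(v, 3, 1) BIBD: block size k = 3, λ = 1.
Replication: r(k − 1) = λ(v − 1) ⇒ r·2 = 55 − 1 = 54 ⇒ r = 27.
Block count: bk = vr ⇒ b·3 = 55·27 = 1485 ⇒ b = 495.
(Check via b = v(v − 1)/6 = 55·54/6 = 2970/6 = 495.)

r = 27, b = 495.


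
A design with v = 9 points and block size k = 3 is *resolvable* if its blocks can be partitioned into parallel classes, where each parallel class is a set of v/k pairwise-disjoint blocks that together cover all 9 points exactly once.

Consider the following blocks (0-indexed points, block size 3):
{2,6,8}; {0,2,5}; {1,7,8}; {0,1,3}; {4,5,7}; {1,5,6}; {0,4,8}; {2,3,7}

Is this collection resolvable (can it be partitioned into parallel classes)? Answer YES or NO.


v = 9, block size k = 3, number of blocks = 8.
For resolvability, blocks must partition into parallel classes of size v/k = 3.
Total blocks must therefore be a multiple of 3: 8 = 3·2 + 2 ⇒ not divisible ✗.
Resolvable? NO.

NO


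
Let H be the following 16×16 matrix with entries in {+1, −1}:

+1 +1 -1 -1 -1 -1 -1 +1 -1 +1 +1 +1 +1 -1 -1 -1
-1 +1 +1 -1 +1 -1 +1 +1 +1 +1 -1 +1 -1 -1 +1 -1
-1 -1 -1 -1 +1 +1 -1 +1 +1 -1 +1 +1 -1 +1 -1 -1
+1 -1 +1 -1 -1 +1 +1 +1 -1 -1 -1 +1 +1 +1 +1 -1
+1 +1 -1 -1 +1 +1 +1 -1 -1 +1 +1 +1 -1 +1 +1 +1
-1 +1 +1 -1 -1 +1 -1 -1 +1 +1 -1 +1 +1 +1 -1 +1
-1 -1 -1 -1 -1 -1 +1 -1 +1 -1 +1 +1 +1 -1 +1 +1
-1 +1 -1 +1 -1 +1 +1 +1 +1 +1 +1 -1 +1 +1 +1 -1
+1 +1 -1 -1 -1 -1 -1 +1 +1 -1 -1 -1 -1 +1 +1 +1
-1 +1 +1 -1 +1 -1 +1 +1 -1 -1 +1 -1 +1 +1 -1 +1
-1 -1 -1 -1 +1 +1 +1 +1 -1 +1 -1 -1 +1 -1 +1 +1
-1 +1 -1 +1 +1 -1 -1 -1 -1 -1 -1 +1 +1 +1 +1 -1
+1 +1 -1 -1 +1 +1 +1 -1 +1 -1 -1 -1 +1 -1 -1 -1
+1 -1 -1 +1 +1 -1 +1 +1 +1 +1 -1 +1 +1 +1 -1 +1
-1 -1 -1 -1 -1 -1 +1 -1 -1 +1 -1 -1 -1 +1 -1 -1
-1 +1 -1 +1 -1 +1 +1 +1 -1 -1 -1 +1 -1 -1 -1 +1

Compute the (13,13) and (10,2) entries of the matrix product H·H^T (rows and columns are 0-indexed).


Row 2 of H: [-1, -1, -1, -1, 1, 1, -1, 1, 1, -1, 1, 1, -1, 1, -1, -1].
Row 10 of H: [-1, -1, -1, -1, 1, 1, 1, 1, -1, 1, -1, -1, 1, -1, 1, 1].
Row 13 of H: [1, -1, -1, 1, 1, -1, 1, 1, 1, 1, -1, 1, 1, 1, -1, 1].
(H·H^T)[13][13] = Σ_j H[13][j]·H[13][j] = (1)² + (-1)² + (-1)² + (1)² + (1)² + (-1)² + (1)² + (1)² + (1)² + (1)² + (-1)² + (1)² + (1)² + (1)² + (-1)² + (1)² = 1 + 1 + 1 + 1 + 1 + 1 + 1 + 1 + 1 + 1 + 1 + 1 + 1 + 1 + 1 + 1 = 16.
(H·H^T)[10][2] = Σ_j H[10][j]·H[2][j] = (-1)·(-1) + (-1)·(-1) + (-1)·(-1) + (-1)·(-1) + (1)·(1) + (1)·(1) + (1)·(-1) + (1)·(1) + (-1)·(1) + (1)·(-1) + (-1)·(1) + (-1)·(1) + (1)·(-1) + (-1)·(1) + (1)·(-1) + (1)·(-1) = 1 + 1 + 1 + 1 + 1 + 1 + -1 + 1 + -1 + -1 + -1 + -1 + -1 + -1 + -1 + -1 = -2.
Rows 10 and 2 are not orthogonal (dot product = -2 ≠ 0), so H is not a Hadamard matrix.

(13,13) entry = 16; (10,2) entry = -2.


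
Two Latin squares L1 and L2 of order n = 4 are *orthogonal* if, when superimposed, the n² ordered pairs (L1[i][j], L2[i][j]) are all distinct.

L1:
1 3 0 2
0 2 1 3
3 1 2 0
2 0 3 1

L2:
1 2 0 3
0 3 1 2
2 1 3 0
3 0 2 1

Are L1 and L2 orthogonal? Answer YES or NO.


Form the n² = 16 superimposed pairs (L1[i][j], L2[i][j]), row by row (rows and columns indexed from 0):
row 0: (1,1) (3,2) (0,0) (2,3)
row 1: (0,0) (2,3) (1,1) (3,2)
row 2: (3,2) (1,1) (2,3) (0,0)
row 3: (2,3) (0,0) (3,2) (1,1)
Orthogonality requires all 16 pairs distinct.
But the pair (0,0) repeats: cell (0,2) has L1 = 0, L2 = 0, and cell (1,0) has L1 = 0, L2 = 0.
A repeated pair means some other pair never occurs (only 4 distinct pairs out of 16), so the squares are not orthogonal.
Conclusion: NO.

NO


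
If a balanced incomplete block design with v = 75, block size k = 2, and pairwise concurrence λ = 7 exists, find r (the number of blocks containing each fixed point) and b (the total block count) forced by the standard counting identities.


Any 2-(v, k, λ) BIBD satisfies two necessary conditions:
  (i)  Each point sits in r blocks, and counting incidences through any fixed point gives r(k − 1) = λ(v − 1), so r = λ(v − 1)/(k − 1).
  (ii) Total incidences bk = vr, so b = vr/k.
Step 1: r = λ(v − 1)/(k − 1) = 7·(75 − 1)/(2 − 1) = 7·74/1 = 518/1 = 518.
Step 2: b = vr/k = 75·518/2 = 38850/2 = 19425.
Check integrality: r = 518 ∈ Z ✓, b = 19425 ∈ Z ✓.
(These identities are necessary conditions: they determine r and b for any design with these parameters, but do not by themselves prove that one exists.)

r = 518, b = 19425.


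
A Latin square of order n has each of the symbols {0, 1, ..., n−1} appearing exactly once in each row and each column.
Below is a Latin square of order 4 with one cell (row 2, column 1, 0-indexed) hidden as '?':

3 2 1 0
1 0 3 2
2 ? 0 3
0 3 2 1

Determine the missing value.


Row 2 contains symbols [0, 2, 3] — missing [1].
Column 1 contains symbols [0, 2, 3] — missing [1].
The missing symbol must appear in both missing sets; intersection = [1].
Therefore the hidden value is 1.

Missing value = 1.


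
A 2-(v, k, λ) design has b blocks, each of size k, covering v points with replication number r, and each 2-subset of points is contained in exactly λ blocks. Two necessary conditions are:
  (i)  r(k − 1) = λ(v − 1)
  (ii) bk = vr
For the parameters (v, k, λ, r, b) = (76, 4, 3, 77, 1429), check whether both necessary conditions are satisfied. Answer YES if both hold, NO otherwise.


Condition (i): r(k − 1) = 77·3 = 231; λ(v − 1) = 3·75 = 225. Match? NO.
Condition (ii): bk = 1429·4 = 5716; vr = 76·77 = 5852. Match? NO.
Both conditions hold? NO.

NO


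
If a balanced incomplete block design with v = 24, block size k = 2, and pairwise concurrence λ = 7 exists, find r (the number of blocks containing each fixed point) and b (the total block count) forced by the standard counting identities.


Any 2-(v, k, λ) BIBD satisfies two necessary conditions:
  (i)  Each point sits in r blocks, and counting incidences through any fixed point gives r(k − 1) = λ(v − 1), so r = λ(v − 1)/(k − 1).
  (ii) Total incidences bk = vr, so b = vr/k.
Step 1: r = λ(v − 1)/(k − 1) = 7·(24 − 1)/(2 − 1) = 7·23/1 = 161/1 = 161.
Step 2: b = vr/k = 24·161/2 = 3864/2 = 1932.
Check integrality: r = 161 ∈ Z ✓, b = 1932 ∈ Z ✓.
(These identities are necessary conditions: they determine r and b for any design with these parameters, but do not by themselves prove that one exists.)

r = 161, b = 1932.


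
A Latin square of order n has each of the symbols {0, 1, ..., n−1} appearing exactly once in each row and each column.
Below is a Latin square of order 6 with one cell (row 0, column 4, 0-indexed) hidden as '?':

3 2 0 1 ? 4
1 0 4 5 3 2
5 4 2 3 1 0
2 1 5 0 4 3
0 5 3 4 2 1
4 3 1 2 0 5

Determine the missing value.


Row 0 contains symbols [0, 1, 2, 3, 4] — missing [5].
Column 4 contains symbols [0, 1, 2, 3, 4] — missing [5].
The missing symbol must appear in both missing sets; intersection = [5].
Therefore the hidden value is 5.

Missing value = 5.


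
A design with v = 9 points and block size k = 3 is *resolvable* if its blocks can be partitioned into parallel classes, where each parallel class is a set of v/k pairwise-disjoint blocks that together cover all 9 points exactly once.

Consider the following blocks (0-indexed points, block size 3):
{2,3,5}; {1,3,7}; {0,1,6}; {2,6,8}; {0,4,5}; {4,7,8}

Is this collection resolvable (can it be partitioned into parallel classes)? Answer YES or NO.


v = 9, block size k = 3, number of blocks = 6.
For resolvability, blocks must partition into parallel classes of size v/k = 3.
Total blocks must therefore be a multiple of 3: 6 = 3·2 + 0 ⇒ divisible ✓.
Greedy packing gives 2 candidate class(es). Each should be a full parallel class (size 3, covers all 9 points).
  Class 1 (3 blocks): {2,3,5}; {0,1,6}; {4,7,8}. Points covered: [0, 1, 2, 3, 4, 5, 6, 7, 8].
  Class 2 (3 blocks): {1,3,7}; {2,6,8}; {0,4,5}. Points covered: [0, 1, 2, 3, 4, 5, 6, 7, 8].
All classes full (size 3)? YES. All classes cover every point? YES.
Resolvable? YES.

YES


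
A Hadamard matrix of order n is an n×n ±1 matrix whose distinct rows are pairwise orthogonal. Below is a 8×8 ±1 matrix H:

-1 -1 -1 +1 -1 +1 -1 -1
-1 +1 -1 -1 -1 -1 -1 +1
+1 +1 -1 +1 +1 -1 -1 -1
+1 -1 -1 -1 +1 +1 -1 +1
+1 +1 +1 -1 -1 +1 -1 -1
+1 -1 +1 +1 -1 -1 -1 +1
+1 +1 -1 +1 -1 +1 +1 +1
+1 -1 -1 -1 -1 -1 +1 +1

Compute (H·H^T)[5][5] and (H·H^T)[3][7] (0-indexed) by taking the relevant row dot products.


Row 3 of H: [1, -1, -1, -1, 1, 1, -1, 1].
Row 5 of H: [1, -1, 1, 1, -1, -1, -1, 1].
Row 7 of H: [1, -1, -1, -1, -1, -1, 1, 1].
(H·H^T)[5][5] = Σ_j H[5][j]·H[5][j] = (1)² + (-1)² + (1)² + (1)² + (-1)² + (-1)² + (-1)² + (1)² = 1 + 1 + 1 + 1 + 1 + 1 + 1 + 1 = 8.
(H·H^T)[3][7] = Σ_j H[3][j]·H[7][j] = (1)·(1) + (-1)·(-1) + (-1)·(-1) + (-1)·(-1) + (1)·(-1) + (1)·(-1) + (-1)·(1) + (1)·(1) = 1 + 1 + 1 + 1 + -1 + -1 + -1 + 1 = 2.
Rows 3 and 7 are not orthogonal (dot product = 2 ≠ 0), so H is not a Hadamard matrix.

(5,5) entry = 8; (3,7) entry = 2.


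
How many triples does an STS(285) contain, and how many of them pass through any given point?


An STS(v) is a 2-(v, 3, 1) BIBD: block size k = 3, λ = 1.
Replication: r(k − 1) = λ(v − 1) ⇒ r·2 = 285 − 1 = 284 ⇒ r = 142.
Block count: b = v(v − 1)/6 = 285·284/6 = 80940/6 = 13490.
(Check via bk = vr: 13490·3 = 40470 = 285·142 = 40470 ✓.)

r = 142, b = 13490.


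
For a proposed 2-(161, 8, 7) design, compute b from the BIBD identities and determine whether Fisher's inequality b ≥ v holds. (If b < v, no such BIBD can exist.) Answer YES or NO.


b = λv(v − 1)/(k(k − 1)) = 7·161·160/(8·7) = 180320/56 = 3220.
Compare with v = 161: b ≥ v, so Fisher's inequality holds.

YES


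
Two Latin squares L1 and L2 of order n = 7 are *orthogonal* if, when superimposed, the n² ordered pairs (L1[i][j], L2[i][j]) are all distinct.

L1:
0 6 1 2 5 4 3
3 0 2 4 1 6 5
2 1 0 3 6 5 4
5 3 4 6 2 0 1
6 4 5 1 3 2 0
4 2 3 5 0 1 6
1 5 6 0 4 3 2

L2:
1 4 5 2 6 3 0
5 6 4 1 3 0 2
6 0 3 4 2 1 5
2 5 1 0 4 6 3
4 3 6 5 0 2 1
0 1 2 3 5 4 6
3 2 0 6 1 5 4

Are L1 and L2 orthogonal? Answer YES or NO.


Form the n² = 49 superimposed pairs (L1[i][j], L2[i][j]), row by row (rows and columns indexed from 0):
row 0: (0,1) (6,4) (1,5) (2,2) (5,6) (4,3) (3,0)
row 1: (3,5) (0,6) (2,4) (4,1) (1,3) (6,0) (5,2)
row 2: (2,6) (1,0) (0,3) (3,4) (6,2) (5,1) (4,5)
row 3: (5,2) (3,5) (4,1) (6,0) (2,4) (0,6) (1,3)
row 4: (6,4) (4,3) (5,6) (1,5) (3,0) (2,2) (0,1)
row 5: (4,0) (2,1) (3,2) (5,3) (0,5) (1,4) (6,6)
row 6: (1,3) (5,2) (6,0) (0,6) (4,1) (3,5) (2,4)
Orthogonality requires all 49 pairs distinct.
But the pair (5,2) repeats: cell (1,6) has L1 = 5, L2 = 2, and cell (3,0) has L1 = 5, L2 = 2.
A repeated pair means some other pair never occurs (only 28 distinct pairs out of 49), so the squares are not orthogonal.
Conclusion: NO.

NO


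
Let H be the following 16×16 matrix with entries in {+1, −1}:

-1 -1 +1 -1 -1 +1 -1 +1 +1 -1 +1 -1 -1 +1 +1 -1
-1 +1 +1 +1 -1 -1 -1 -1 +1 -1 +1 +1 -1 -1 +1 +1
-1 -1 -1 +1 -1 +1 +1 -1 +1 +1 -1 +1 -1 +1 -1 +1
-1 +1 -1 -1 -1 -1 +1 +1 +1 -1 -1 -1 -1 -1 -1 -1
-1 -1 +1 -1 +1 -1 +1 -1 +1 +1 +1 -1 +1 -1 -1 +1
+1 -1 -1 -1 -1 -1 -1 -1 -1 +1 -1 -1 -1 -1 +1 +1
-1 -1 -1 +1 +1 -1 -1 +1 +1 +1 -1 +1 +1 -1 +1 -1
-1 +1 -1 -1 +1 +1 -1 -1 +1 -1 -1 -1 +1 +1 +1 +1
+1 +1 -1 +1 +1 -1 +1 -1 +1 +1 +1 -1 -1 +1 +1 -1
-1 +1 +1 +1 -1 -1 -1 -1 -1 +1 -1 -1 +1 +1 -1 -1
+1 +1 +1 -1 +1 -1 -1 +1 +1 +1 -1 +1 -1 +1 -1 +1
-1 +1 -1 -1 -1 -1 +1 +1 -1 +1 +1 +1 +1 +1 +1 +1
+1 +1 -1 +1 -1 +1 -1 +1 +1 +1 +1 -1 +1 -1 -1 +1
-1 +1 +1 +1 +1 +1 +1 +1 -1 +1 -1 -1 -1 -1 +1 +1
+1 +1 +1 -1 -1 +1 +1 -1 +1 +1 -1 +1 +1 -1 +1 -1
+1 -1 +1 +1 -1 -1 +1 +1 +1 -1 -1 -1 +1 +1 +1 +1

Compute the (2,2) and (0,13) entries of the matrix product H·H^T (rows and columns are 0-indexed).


Row 0 of H: [-1, -1, 1, -1, -1, 1, -1, 1, 1, -1, 1, -1, -1, 1, 1, -1].
Row 2 of H: [-1, -1, -1, 1, -1, 1, 1, -1, 1, 1, -1, 1, -1, 1, -1, 1].
Row 13 of H: [-1, 1, 1, 1, 1, 1, 1, 1, -1, 1, -1, -1, -1, -1, 1, 1].
(H·H^T)[2][2] = Σ_j H[2][j]·H[2][j] = (-1)² + (-1)² + (-1)² + (1)² + (-1)² + (1)² + (1)² + (-1)² + (1)² + (1)² + (-1)² + (1)² + (-1)² + (1)² + (-1)² + (1)² = 1 + 1 + 1 + 1 + 1 + 1 + 1 + 1 + 1 + 1 + 1 + 1 + 1 + 1 + 1 + 1 = 16.
(H·H^T)[0][13] = Σ_j H[0][j]·H[13][j] = (-1)·(-1) + (-1)·(1) + (1)·(1) + (-1)·(1) + (-1)·(1) + (1)·(1) + (-1)·(1) + (1)·(1) + (1)·(-1) + (-1)·(1) + (1)·(-1) + (-1)·(-1) + (-1)·(-1) + (1)·(-1) + (1)·(1) + (-1)·(1) = 1 + -1 + 1 + -1 + -1 + 1 + -1 + 1 + -1 + -1 + -1 + 1 + 1 + -1 + 1 + -1 = -2.
Rows 0 and 13 are not orthogonal (dot product = -2 ≠ 0), so H is not a Hadamard matrix.

(2,2) entry = 16; (0,13) entry = -2.


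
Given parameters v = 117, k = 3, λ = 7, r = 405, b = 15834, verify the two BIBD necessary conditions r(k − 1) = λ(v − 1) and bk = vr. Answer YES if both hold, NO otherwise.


Condition (i): r(k − 1) = 405·2 = 810; λ(v − 1) = 7·116 = 812. Match? NO.
Condition (ii): bk = 15834·3 = 47502; vr = 117·405 = 47385. Match? NO.
Both conditions hold? NO.

NO


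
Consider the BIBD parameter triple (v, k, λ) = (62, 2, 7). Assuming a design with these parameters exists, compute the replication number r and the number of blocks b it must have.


Any 2-(v, k, λ) BIBD satisfies two necessary conditions:
  (i)  Each point sits in r blocks, and counting incidences through any fixed point gives r(k − 1) = λ(v − 1), so r = λ(v − 1)/(k − 1).
  (ii) Total incidences bk = vr, so b = vr/k.
Step 1: r = λ(v − 1)/(k − 1) = 7·(62 − 1)/(2 − 1) = 7·61/1 = 427/1 = 427.
Step 2: b = vr/k = 62·427/2 = 26474/2 = 13237.
Check integrality: r = 427 ∈ Z ✓, b = 13237 ∈ Z ✓.
(These identities are necessary conditions: they determine r and b for any design with these parameters, but do not by themselves prove that one exists.)

r = 427, b = 13237.


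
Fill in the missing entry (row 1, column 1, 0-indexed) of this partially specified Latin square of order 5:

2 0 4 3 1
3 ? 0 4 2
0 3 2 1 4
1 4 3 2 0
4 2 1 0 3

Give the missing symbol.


Row 1 contains symbols [0, 2, 3, 4] — missing [1].
Column 1 contains symbols [0, 2, 3, 4] — missing [1].
The missing symbol must appear in both missing sets; intersection = [1].
Therefore the hidden value is 1.

Missing value = 1.


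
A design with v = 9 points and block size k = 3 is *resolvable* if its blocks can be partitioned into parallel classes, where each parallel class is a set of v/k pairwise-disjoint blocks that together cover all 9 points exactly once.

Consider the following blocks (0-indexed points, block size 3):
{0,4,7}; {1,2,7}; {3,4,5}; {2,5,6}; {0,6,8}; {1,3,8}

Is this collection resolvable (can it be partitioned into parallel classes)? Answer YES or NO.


v = 9, block size k = 3, number of blocks = 6.
For resolvability, blocks must partition into parallel classes of size v/k = 3.
Total blocks must therefore be a multiple of 3: 6 = 3·2 + 0 ⇒ divisible ✓.
Greedy packing gives 2 candidate class(es). Each should be a full parallel class (size 3, covers all 9 points).
  Class 1 (3 blocks): {0,4,7}; {2,5,6}; {1,3,8}. Points covered: [0, 1, 2, 3, 4, 5, 6, 7, 8].
  Class 2 (3 blocks): {1,2,7}; {3,4,5}; {0,6,8}. Points covered: [0, 1, 2, 3, 4, 5, 6, 7, 8].
All classes full (size 3)? YES. All classes cover every point? YES.
Resolvable? YES.

YES


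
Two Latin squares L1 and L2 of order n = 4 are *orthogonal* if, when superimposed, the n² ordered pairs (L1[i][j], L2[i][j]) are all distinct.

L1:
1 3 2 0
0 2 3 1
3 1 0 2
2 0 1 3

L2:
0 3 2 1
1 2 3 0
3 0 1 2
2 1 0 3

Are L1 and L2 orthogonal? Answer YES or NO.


Form the n² = 16 superimposed pairs (L1[i][j], L2[i][j]), row by row (rows and columns indexed from 0):
row 0: (1,0) (3,3) (2,2) (0,1)
row 1: (0,1) (2,2) (3,3) (1,0)
row 2: (3,3) (1,0) (0,1) (2,2)
row 3: (2,2) (0,1) (1,0) (3,3)
Orthogonality requires all 16 pairs distinct.
But the pair (0,1) repeats: cell (0,3) has L1 = 0, L2 = 1, and cell (1,0) has L1 = 0, L2 = 1.
A repeated pair means some other pair never occurs (only 4 distinct pairs out of 16), so the squares are not orthogonal.
Conclusion: NO.

NO


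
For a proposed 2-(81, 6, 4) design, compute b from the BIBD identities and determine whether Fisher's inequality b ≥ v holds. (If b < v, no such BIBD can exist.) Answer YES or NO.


b = λv(v − 1)/(k(k − 1)) = 4·81·80/(6·5) = 25920/30 = 864.
Compare with v = 81: b ≥ v, so Fisher's inequality holds.

YES


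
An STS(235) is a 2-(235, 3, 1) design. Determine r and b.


An STS(v) is a 2-(v, 3, 1) BIBD: block size k = 3, λ = 1.
Replication: r(k − 1) = λ(v − 1) ⇒ r·2 = 235 − 1 = 234 ⇒ r = 117.
Block count: bk = vr ⇒ b·3 = 235·117 = 27495 ⇒ b = 9165.

r = 117, b = 9165.


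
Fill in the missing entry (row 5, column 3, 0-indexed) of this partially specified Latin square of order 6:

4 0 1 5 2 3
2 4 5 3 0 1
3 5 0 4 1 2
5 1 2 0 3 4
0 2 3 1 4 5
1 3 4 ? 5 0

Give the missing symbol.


Row 5 contains symbols [0, 1, 3, 4, 5] — missing [2].
Column 3 contains symbols [0, 1, 3, 4, 5] — missing [2].
The missing symbol must appear in both missing sets; intersection = [2].
Therefore the hidden value is 2.

Missing value = 2.


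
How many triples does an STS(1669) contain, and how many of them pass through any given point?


An STS(v) is a 2-(v, 3, 1) BIBD: block size k = 3, λ = 1.
Replication: r(k − 1) = λ(v − 1) ⇒ r·2 = 1669 − 1 = 1668 ⇒ r = 834.
Block count: bk = vr ⇒ b·3 = 1669·834 = 1391946 ⇒ b = 463982.

r = 834, b = 463982.


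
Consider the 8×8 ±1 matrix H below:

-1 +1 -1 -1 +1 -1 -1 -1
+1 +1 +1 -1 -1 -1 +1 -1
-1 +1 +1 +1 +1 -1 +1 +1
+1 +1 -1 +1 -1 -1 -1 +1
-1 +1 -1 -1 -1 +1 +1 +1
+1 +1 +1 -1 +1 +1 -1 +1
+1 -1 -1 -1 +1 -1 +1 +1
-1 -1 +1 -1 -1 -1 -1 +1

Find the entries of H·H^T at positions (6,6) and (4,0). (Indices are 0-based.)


Row 0 of H: [-1, 1, -1, -1, 1, -1, -1, -1].
Row 4 of H: [-1, 1, -1, -1, -1, 1, 1, 1].
Row 6 of H: [1, -1, -1, -1, 1, -1, 1, 1].
(H·H^T)[6][6] = Σ_j H[6][j]·H[6][j] = (1)² + (-1)² + (-1)² + (-1)² + (1)² + (-1)² + (1)² + (1)² = 1 + 1 + 1 + 1 + 1 + 1 + 1 + 1 = 8.
(H·H^T)[4][0] = Σ_j H[4][j]·H[0][j] = (-1)·(-1) + (1)·(1) + (-1)·(-1) + (-1)·(-1) + (-1)·(1) + (1)·(-1) + (1)·(-1) + (1)·(-1) = 1 + 1 + 1 + 1 + -1 + -1 + -1 + -1 = 0.
So rows 4 and 0 are orthogonal; the diagonal entry equals n = 8.

(6,6) entry = 8; (4,0) entry = 0.


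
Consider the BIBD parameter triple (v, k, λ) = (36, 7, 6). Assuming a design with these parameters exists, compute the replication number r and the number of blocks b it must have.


Any 2-(v, k, λ) BIBD satisfies two necessary conditions:
  (i)  Each point sits in r blocks, and counting incidences through any fixed point gives r(k − 1) = λ(v − 1), so r = λ(v − 1)/(k − 1).
  (ii) Total incidences bk = vr, so b = vr/k.
Step 1: r = λ(v − 1)/(k − 1) = 6·(36 − 1)/(7 − 1) = 6·35/6 = 210/6 = 35.
Step 2: b = vr/k = 36·35/7 = 1260/7 = 180.
Check integrality: r = 35 ∈ Z ✓, b = 180 ∈ Z ✓.
(These identities are necessary conditions: they determine r and b for any design with these parameters, but do not by themselves prove that one exists.)

r = 35, b = 180.
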